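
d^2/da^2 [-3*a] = 0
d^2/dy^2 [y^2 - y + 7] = 2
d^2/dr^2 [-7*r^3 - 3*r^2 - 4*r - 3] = -42*r - 6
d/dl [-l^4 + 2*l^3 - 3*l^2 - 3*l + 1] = -4*l^3 + 6*l^2 - 6*l - 3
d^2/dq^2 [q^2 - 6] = 2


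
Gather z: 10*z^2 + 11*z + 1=10*z^2 + 11*z + 1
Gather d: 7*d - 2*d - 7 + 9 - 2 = 5*d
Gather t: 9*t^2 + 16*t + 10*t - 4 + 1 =9*t^2 + 26*t - 3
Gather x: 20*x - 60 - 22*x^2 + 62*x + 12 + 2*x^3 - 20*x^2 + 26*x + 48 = 2*x^3 - 42*x^2 + 108*x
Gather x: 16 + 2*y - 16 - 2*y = 0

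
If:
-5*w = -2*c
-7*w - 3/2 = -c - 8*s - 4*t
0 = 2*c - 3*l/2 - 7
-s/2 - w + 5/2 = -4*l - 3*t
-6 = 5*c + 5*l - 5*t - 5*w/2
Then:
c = 13213/5642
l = -4356/2821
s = -709/14105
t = 21572/14105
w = 13213/14105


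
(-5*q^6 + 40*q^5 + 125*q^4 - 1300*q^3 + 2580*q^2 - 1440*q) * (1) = -5*q^6 + 40*q^5 + 125*q^4 - 1300*q^3 + 2580*q^2 - 1440*q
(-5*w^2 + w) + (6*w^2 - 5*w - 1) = w^2 - 4*w - 1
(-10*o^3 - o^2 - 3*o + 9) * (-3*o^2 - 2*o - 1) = 30*o^5 + 23*o^4 + 21*o^3 - 20*o^2 - 15*o - 9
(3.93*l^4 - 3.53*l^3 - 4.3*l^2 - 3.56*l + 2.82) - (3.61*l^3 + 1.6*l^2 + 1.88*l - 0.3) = 3.93*l^4 - 7.14*l^3 - 5.9*l^2 - 5.44*l + 3.12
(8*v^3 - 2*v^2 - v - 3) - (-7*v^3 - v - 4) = 15*v^3 - 2*v^2 + 1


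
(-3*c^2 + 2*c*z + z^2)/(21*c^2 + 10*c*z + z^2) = (-c + z)/(7*c + z)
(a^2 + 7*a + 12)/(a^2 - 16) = (a + 3)/(a - 4)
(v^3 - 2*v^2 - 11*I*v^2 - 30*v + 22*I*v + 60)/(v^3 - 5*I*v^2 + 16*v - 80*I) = (v^2 + v*(-2 - 6*I) + 12*I)/(v^2 + 16)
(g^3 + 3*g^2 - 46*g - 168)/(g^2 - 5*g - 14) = (g^2 + 10*g + 24)/(g + 2)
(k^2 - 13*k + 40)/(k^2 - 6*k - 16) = (k - 5)/(k + 2)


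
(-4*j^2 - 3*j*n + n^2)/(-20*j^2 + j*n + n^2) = (j + n)/(5*j + n)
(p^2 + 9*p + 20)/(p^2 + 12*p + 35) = (p + 4)/(p + 7)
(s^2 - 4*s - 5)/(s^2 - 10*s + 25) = (s + 1)/(s - 5)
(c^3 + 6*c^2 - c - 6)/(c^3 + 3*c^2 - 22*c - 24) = (c - 1)/(c - 4)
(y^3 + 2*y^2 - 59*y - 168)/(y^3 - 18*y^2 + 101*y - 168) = (y^2 + 10*y + 21)/(y^2 - 10*y + 21)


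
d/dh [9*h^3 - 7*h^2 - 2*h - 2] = 27*h^2 - 14*h - 2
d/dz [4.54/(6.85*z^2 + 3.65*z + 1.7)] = (-62.198*z - 16.571)/(6.85*z^2 + 3.65*z + 1.7)^2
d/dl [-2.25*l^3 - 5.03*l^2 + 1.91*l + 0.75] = -6.75*l^2 - 10.06*l + 1.91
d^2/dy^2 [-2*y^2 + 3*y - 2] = -4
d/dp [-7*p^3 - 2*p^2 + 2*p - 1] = -21*p^2 - 4*p + 2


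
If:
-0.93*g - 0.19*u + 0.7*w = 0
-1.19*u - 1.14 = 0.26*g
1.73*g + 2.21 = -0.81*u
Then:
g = -0.92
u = -0.76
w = -1.43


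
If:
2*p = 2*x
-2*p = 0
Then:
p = 0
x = 0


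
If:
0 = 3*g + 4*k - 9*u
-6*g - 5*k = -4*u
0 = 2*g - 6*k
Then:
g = 0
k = 0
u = 0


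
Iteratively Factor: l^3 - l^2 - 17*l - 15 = (l + 1)*(l^2 - 2*l - 15) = (l + 1)*(l + 3)*(l - 5)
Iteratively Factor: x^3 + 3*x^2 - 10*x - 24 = (x - 3)*(x^2 + 6*x + 8) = (x - 3)*(x + 4)*(x + 2)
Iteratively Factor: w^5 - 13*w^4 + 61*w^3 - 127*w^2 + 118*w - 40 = (w - 5)*(w^4 - 8*w^3 + 21*w^2 - 22*w + 8) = (w - 5)*(w - 2)*(w^3 - 6*w^2 + 9*w - 4) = (w - 5)*(w - 2)*(w - 1)*(w^2 - 5*w + 4) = (w - 5)*(w - 2)*(w - 1)^2*(w - 4)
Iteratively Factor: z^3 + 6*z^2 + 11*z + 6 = (z + 1)*(z^2 + 5*z + 6) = (z + 1)*(z + 2)*(z + 3)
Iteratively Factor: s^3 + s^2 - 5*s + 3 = (s - 1)*(s^2 + 2*s - 3) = (s - 1)^2*(s + 3)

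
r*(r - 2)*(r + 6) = r^3 + 4*r^2 - 12*r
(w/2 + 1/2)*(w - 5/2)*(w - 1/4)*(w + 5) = w^4/2 + 13*w^3/8 - 87*w^2/16 - 5*w + 25/16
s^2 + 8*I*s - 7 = (s + I)*(s + 7*I)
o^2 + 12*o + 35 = (o + 5)*(o + 7)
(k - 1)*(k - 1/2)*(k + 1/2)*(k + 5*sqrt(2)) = k^4 - k^3 + 5*sqrt(2)*k^3 - 5*sqrt(2)*k^2 - k^2/4 - 5*sqrt(2)*k/4 + k/4 + 5*sqrt(2)/4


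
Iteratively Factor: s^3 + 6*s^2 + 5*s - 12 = (s - 1)*(s^2 + 7*s + 12) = (s - 1)*(s + 4)*(s + 3)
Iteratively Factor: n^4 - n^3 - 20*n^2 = (n - 5)*(n^3 + 4*n^2) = n*(n - 5)*(n^2 + 4*n) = n^2*(n - 5)*(n + 4)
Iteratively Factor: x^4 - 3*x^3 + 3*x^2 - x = (x - 1)*(x^3 - 2*x^2 + x) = (x - 1)^2*(x^2 - x) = x*(x - 1)^2*(x - 1)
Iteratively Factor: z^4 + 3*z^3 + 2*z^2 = (z + 2)*(z^3 + z^2) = z*(z + 2)*(z^2 + z) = z*(z + 1)*(z + 2)*(z)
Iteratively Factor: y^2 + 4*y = (y)*(y + 4)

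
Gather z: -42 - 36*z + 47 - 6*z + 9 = 14 - 42*z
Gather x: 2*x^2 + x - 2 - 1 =2*x^2 + x - 3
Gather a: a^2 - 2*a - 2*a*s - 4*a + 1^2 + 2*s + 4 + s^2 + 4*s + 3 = a^2 + a*(-2*s - 6) + s^2 + 6*s + 8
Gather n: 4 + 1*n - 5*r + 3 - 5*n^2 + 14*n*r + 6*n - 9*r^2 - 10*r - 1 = -5*n^2 + n*(14*r + 7) - 9*r^2 - 15*r + 6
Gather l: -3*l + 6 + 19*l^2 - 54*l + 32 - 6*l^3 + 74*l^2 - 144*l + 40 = -6*l^3 + 93*l^2 - 201*l + 78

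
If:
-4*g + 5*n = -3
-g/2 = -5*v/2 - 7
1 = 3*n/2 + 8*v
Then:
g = 243/28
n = 222/35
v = -149/140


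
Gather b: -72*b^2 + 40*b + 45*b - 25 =-72*b^2 + 85*b - 25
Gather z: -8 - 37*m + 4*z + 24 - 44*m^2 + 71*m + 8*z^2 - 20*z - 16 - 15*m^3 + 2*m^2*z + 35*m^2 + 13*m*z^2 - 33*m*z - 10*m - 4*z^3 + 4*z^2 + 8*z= -15*m^3 - 9*m^2 + 24*m - 4*z^3 + z^2*(13*m + 12) + z*(2*m^2 - 33*m - 8)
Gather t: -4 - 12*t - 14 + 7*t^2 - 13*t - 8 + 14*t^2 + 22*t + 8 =21*t^2 - 3*t - 18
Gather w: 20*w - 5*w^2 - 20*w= -5*w^2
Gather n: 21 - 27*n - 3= 18 - 27*n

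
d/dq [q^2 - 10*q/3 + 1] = 2*q - 10/3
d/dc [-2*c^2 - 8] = -4*c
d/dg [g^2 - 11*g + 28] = 2*g - 11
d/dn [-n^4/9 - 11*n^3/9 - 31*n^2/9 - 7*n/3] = -4*n^3/9 - 11*n^2/3 - 62*n/9 - 7/3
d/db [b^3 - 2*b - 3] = 3*b^2 - 2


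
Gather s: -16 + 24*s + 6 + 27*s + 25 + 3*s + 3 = 54*s + 18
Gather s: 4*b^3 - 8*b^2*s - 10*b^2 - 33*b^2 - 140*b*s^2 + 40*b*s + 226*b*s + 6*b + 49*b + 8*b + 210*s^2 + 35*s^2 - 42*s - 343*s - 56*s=4*b^3 - 43*b^2 + 63*b + s^2*(245 - 140*b) + s*(-8*b^2 + 266*b - 441)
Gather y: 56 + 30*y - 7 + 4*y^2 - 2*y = 4*y^2 + 28*y + 49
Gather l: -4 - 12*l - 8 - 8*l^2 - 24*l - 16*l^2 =-24*l^2 - 36*l - 12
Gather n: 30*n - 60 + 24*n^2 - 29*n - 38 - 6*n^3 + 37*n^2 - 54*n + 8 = -6*n^3 + 61*n^2 - 53*n - 90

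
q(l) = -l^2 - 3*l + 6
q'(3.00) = -9.00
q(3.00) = -12.00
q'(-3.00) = 3.00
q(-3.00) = 6.00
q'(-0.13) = -2.74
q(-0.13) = 6.37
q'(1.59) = -6.18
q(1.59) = -1.30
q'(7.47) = -17.94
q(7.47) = -72.21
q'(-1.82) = 0.64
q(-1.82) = 8.15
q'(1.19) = -5.38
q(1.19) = 1.01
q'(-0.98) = -1.04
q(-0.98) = 7.98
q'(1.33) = -5.66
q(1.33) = 0.24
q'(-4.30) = 5.60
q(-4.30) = 0.41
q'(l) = -2*l - 3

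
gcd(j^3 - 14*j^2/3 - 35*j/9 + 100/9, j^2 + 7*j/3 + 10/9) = j + 5/3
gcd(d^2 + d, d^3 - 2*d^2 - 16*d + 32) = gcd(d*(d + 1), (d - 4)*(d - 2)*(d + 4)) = 1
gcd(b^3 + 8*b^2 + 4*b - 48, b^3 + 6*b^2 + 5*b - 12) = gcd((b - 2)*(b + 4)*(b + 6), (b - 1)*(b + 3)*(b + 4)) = b + 4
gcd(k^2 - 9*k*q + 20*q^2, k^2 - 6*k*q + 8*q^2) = -k + 4*q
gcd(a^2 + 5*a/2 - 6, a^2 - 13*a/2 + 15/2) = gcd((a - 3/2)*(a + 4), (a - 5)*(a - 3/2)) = a - 3/2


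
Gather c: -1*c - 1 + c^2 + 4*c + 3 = c^2 + 3*c + 2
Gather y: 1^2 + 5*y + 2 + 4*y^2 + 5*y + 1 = 4*y^2 + 10*y + 4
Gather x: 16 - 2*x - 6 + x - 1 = 9 - x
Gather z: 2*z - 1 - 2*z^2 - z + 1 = -2*z^2 + z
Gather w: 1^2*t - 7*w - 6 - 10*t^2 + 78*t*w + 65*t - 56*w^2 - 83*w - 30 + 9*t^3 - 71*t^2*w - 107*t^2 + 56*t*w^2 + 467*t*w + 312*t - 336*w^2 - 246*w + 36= 9*t^3 - 117*t^2 + 378*t + w^2*(56*t - 392) + w*(-71*t^2 + 545*t - 336)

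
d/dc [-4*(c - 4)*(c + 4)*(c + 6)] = -12*c^2 - 48*c + 64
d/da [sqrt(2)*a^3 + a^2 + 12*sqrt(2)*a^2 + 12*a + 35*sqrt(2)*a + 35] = 3*sqrt(2)*a^2 + 2*a + 24*sqrt(2)*a + 12 + 35*sqrt(2)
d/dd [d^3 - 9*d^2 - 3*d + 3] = 3*d^2 - 18*d - 3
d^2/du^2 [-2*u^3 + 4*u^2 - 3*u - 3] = 8 - 12*u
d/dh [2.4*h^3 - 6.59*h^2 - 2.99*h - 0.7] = 7.2*h^2 - 13.18*h - 2.99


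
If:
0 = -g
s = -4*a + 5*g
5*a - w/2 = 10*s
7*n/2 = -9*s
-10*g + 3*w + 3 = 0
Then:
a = -1/90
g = 0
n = -4/35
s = 2/45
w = -1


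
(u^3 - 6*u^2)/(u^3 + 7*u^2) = (u - 6)/(u + 7)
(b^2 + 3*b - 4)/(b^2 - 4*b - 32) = (b - 1)/(b - 8)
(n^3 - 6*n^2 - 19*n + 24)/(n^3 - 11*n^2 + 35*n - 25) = (n^2 - 5*n - 24)/(n^2 - 10*n + 25)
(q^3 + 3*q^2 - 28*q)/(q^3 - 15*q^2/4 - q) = 4*(q + 7)/(4*q + 1)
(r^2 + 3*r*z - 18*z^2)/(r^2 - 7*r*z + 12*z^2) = (-r - 6*z)/(-r + 4*z)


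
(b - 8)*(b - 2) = b^2 - 10*b + 16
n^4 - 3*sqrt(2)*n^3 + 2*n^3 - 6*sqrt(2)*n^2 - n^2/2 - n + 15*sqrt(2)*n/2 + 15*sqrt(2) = (n + 2)*(n - 5*sqrt(2)/2)*(n - 3*sqrt(2)/2)*(n + sqrt(2))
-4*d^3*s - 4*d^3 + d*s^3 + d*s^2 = (-2*d + s)*(2*d + s)*(d*s + d)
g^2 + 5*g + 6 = (g + 2)*(g + 3)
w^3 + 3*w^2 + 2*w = w*(w + 1)*(w + 2)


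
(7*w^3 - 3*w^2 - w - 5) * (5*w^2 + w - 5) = 35*w^5 - 8*w^4 - 43*w^3 - 11*w^2 + 25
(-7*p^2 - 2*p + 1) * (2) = -14*p^2 - 4*p + 2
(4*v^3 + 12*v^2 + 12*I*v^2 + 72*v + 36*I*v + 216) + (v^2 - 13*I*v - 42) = 4*v^3 + 13*v^2 + 12*I*v^2 + 72*v + 23*I*v + 174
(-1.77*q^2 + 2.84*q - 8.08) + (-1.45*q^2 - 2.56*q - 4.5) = -3.22*q^2 + 0.28*q - 12.58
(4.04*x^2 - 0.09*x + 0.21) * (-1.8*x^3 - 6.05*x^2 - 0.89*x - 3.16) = -7.272*x^5 - 24.28*x^4 - 3.4291*x^3 - 13.9568*x^2 + 0.0975*x - 0.6636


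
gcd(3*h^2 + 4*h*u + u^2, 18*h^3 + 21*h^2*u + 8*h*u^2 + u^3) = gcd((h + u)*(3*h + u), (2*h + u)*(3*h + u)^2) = 3*h + u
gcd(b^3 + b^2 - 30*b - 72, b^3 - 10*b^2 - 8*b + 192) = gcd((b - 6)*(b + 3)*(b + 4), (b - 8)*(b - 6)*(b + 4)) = b^2 - 2*b - 24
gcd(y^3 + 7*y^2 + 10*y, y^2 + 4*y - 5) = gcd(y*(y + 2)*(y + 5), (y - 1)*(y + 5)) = y + 5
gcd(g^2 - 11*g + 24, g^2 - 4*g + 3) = g - 3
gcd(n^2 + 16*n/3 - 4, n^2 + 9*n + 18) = n + 6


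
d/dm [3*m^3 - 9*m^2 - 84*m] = 9*m^2 - 18*m - 84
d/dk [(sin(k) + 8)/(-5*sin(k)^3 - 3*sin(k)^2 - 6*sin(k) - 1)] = (10*sin(k)^3 + 123*sin(k)^2 + 48*sin(k) + 47)*cos(k)/(5*sin(k)^3 + 3*sin(k)^2 + 6*sin(k) + 1)^2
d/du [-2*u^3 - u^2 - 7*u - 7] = -6*u^2 - 2*u - 7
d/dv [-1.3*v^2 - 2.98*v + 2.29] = -2.6*v - 2.98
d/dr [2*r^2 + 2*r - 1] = 4*r + 2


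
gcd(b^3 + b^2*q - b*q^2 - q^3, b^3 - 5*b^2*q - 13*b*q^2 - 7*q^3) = b^2 + 2*b*q + q^2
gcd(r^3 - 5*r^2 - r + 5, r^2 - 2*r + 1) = r - 1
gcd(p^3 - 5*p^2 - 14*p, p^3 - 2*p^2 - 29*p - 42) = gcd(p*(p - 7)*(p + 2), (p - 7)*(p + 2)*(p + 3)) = p^2 - 5*p - 14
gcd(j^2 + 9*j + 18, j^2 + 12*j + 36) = j + 6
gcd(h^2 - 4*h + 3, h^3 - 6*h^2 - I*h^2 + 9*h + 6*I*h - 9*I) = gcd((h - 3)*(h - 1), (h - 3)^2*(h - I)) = h - 3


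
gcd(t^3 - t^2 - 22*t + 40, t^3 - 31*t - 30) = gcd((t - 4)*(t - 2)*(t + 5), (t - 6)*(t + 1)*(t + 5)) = t + 5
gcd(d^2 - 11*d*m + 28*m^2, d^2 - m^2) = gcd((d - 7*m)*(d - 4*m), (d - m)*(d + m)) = 1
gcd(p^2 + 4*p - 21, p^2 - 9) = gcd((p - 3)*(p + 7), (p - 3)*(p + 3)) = p - 3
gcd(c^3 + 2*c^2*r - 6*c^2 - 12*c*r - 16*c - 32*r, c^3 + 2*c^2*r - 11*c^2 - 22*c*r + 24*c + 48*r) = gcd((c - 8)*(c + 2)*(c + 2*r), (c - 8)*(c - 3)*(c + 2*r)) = c^2 + 2*c*r - 8*c - 16*r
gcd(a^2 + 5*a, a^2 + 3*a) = a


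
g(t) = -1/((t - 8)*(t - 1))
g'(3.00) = -0.03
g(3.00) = 0.10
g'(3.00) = -0.03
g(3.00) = 0.10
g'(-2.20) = -0.01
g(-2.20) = -0.03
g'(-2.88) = -0.01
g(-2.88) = -0.02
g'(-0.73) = -0.05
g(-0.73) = -0.07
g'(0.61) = -0.94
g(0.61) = -0.35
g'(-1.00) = -0.03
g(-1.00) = -0.06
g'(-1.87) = -0.02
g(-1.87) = -0.04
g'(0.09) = -0.17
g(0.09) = -0.14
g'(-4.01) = -0.00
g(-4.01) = -0.02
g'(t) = 1/((t - 8)*(t - 1)^2) + 1/((t - 8)^2*(t - 1)) = (2*t - 9)/((t - 8)^2*(t - 1)^2)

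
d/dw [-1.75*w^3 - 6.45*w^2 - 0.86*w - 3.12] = -5.25*w^2 - 12.9*w - 0.86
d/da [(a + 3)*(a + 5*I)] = 2*a + 3 + 5*I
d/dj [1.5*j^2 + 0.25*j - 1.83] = 3.0*j + 0.25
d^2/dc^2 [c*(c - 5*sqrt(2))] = 2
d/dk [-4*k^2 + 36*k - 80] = 36 - 8*k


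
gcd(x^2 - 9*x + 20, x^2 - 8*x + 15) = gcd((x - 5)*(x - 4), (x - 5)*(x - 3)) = x - 5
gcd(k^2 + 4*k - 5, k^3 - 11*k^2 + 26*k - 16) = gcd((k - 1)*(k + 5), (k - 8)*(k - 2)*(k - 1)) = k - 1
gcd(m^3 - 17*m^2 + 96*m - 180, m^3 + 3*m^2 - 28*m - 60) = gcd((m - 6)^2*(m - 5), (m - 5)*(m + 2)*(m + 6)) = m - 5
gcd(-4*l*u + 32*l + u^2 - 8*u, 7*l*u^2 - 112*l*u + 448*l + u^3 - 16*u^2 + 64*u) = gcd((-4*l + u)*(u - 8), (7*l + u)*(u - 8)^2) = u - 8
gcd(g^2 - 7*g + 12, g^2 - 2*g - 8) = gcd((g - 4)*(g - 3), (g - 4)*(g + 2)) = g - 4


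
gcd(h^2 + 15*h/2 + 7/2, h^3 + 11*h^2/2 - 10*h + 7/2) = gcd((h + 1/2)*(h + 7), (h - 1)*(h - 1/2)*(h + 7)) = h + 7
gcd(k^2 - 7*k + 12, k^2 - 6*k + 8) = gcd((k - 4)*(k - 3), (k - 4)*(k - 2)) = k - 4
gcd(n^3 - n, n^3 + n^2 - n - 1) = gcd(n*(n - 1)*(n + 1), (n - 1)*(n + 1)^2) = n^2 - 1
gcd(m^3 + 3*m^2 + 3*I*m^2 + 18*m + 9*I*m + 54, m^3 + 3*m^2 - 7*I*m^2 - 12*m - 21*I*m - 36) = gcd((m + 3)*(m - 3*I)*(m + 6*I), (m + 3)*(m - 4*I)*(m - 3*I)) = m^2 + m*(3 - 3*I) - 9*I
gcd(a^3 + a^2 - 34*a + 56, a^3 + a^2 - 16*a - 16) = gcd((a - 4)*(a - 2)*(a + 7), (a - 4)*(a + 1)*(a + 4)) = a - 4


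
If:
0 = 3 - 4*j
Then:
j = 3/4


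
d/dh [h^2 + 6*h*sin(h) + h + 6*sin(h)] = 6*h*cos(h) + 2*h + 6*sqrt(2)*sin(h + pi/4) + 1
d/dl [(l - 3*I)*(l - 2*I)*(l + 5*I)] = 3*l^2 + 19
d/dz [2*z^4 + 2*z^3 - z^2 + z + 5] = 8*z^3 + 6*z^2 - 2*z + 1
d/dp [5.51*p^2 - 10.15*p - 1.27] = 11.02*p - 10.15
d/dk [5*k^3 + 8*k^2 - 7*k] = 15*k^2 + 16*k - 7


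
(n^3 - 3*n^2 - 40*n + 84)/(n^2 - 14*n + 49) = (n^2 + 4*n - 12)/(n - 7)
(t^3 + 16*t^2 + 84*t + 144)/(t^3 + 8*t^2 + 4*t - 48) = (t + 6)/(t - 2)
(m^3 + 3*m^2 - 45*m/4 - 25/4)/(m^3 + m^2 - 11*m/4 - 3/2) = (2*m^2 + 5*m - 25)/(2*m^2 + m - 6)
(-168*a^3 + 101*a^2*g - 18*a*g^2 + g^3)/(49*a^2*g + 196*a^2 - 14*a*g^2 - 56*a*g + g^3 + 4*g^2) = (-24*a^2 + 11*a*g - g^2)/(7*a*g + 28*a - g^2 - 4*g)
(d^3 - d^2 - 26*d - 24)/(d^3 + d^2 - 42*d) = (d^2 + 5*d + 4)/(d*(d + 7))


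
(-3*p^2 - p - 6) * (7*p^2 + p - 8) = -21*p^4 - 10*p^3 - 19*p^2 + 2*p + 48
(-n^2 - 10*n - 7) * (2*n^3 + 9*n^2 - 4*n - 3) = -2*n^5 - 29*n^4 - 100*n^3 - 20*n^2 + 58*n + 21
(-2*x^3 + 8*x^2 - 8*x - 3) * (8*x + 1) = -16*x^4 + 62*x^3 - 56*x^2 - 32*x - 3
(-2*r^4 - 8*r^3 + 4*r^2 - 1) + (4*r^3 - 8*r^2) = -2*r^4 - 4*r^3 - 4*r^2 - 1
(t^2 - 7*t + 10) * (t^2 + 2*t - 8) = t^4 - 5*t^3 - 12*t^2 + 76*t - 80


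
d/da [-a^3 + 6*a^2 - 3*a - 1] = -3*a^2 + 12*a - 3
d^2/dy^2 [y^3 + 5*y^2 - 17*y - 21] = 6*y + 10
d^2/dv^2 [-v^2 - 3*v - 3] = -2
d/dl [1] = 0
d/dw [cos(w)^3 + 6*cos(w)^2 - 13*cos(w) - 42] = (-3*cos(w)^2 - 12*cos(w) + 13)*sin(w)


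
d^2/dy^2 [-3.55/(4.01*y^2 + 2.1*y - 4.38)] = (114.16871*y^2 + 59.7891*y - 3.55*(8.02*y + 2.1)*(16.04*y + 4.2) - 124.70298)/(4.01*y^2 + 2.1*y - 4.38)^3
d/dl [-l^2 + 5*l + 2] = 5 - 2*l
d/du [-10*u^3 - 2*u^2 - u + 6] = -30*u^2 - 4*u - 1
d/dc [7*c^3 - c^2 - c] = 21*c^2 - 2*c - 1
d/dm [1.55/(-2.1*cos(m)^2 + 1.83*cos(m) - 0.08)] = (2.8365 - 6.51*cos(m))*sin(m)/(2.1*cos(m)^2 - 1.83*cos(m) + 0.08)^2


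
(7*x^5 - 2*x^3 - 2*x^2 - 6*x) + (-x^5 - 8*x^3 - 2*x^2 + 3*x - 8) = 6*x^5 - 10*x^3 - 4*x^2 - 3*x - 8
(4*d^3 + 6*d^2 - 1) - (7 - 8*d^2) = 4*d^3 + 14*d^2 - 8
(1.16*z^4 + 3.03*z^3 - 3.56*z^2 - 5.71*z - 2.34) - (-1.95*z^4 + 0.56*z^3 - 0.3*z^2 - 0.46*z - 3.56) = 3.11*z^4 + 2.47*z^3 - 3.26*z^2 - 5.25*z + 1.22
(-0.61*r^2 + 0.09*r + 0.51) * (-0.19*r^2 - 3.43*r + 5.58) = 0.1159*r^4 + 2.0752*r^3 - 3.8094*r^2 - 1.2471*r + 2.8458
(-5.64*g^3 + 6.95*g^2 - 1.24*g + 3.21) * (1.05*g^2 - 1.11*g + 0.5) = -5.922*g^5 + 13.5579*g^4 - 11.8365*g^3 + 8.2219*g^2 - 4.1831*g + 1.605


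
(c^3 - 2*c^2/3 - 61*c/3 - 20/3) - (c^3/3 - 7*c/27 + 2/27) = 2*c^3/3 - 2*c^2/3 - 542*c/27 - 182/27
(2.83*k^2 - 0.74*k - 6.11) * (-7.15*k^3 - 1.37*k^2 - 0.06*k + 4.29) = -20.2345*k^5 + 1.4139*k^4 + 44.5305*k^3 + 20.5558*k^2 - 2.808*k - 26.2119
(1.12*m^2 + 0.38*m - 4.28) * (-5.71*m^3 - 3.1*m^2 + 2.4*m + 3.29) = -6.3952*m^5 - 5.6418*m^4 + 25.9488*m^3 + 17.8648*m^2 - 9.0218*m - 14.0812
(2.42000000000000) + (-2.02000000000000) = 0.400000000000000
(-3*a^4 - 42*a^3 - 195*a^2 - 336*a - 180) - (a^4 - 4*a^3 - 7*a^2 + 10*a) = -4*a^4 - 38*a^3 - 188*a^2 - 346*a - 180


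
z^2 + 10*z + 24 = (z + 4)*(z + 6)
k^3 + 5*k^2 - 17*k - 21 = (k - 3)*(k + 1)*(k + 7)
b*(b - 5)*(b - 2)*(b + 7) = b^4 - 39*b^2 + 70*b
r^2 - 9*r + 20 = (r - 5)*(r - 4)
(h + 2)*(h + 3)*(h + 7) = h^3 + 12*h^2 + 41*h + 42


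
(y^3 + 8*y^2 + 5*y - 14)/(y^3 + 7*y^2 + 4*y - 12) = (y + 7)/(y + 6)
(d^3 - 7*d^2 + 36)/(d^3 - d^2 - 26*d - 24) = (d^2 - d - 6)/(d^2 + 5*d + 4)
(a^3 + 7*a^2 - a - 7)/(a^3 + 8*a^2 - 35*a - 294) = (a^2 - 1)/(a^2 + a - 42)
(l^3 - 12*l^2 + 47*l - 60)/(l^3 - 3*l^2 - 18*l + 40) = (l^2 - 7*l + 12)/(l^2 + 2*l - 8)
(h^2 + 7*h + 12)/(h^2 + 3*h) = (h + 4)/h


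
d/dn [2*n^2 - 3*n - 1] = 4*n - 3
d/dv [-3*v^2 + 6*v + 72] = 6 - 6*v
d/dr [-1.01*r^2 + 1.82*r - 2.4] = 1.82 - 2.02*r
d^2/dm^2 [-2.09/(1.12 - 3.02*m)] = 38.123272/(3.02*m - 1.12)^3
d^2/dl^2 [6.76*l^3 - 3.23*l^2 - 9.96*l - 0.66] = 40.56*l - 6.46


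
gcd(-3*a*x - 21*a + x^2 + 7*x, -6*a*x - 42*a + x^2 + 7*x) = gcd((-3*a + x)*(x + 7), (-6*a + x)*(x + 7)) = x + 7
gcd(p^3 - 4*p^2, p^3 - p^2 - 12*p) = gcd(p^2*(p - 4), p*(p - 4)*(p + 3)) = p^2 - 4*p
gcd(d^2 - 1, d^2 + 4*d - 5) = d - 1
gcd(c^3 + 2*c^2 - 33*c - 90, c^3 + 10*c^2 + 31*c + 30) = c^2 + 8*c + 15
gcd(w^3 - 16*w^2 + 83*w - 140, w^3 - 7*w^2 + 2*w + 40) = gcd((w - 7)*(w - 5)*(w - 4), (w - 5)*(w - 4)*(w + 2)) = w^2 - 9*w + 20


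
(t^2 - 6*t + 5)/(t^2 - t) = (t - 5)/t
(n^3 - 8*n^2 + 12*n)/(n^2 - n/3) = 3*(n^2 - 8*n + 12)/(3*n - 1)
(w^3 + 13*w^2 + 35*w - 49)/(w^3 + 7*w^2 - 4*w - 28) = (w^2 + 6*w - 7)/(w^2 - 4)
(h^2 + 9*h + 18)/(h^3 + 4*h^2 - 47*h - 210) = (h + 3)/(h^2 - 2*h - 35)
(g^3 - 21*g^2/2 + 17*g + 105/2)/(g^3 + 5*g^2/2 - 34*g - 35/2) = (2*g^2 - 11*g - 21)/(2*g^2 + 15*g + 7)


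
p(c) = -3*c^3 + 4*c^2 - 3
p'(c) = -9*c^2 + 8*c = c*(8 - 9*c)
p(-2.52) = 70.41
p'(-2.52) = -77.31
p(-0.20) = -2.82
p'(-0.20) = -1.96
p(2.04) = -11.82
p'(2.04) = -21.13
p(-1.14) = 6.64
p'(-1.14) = -20.82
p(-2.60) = 76.77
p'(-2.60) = -81.64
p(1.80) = -7.54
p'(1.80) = -14.76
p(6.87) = -786.94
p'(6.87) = -369.81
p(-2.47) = 66.61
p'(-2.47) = -74.67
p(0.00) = -3.00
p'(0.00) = 0.00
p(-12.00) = 5757.00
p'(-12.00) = -1392.00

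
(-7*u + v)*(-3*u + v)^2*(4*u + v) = -252*u^4 + 141*u^3*v - u^2*v^2 - 9*u*v^3 + v^4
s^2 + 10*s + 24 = (s + 4)*(s + 6)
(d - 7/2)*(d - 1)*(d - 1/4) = d^3 - 19*d^2/4 + 37*d/8 - 7/8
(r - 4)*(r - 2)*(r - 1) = r^3 - 7*r^2 + 14*r - 8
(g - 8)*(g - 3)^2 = g^3 - 14*g^2 + 57*g - 72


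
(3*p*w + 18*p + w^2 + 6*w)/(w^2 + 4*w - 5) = (3*p*w + 18*p + w^2 + 6*w)/(w^2 + 4*w - 5)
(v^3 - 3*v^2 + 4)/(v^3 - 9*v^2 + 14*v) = (v^2 - v - 2)/(v*(v - 7))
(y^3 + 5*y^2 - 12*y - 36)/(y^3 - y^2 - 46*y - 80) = (y^2 + 3*y - 18)/(y^2 - 3*y - 40)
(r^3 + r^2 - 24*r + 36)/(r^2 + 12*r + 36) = (r^2 - 5*r + 6)/(r + 6)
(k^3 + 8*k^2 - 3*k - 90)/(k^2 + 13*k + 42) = (k^2 + 2*k - 15)/(k + 7)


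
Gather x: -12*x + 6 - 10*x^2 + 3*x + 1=-10*x^2 - 9*x + 7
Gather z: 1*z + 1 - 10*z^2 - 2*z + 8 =-10*z^2 - z + 9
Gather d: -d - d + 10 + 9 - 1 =18 - 2*d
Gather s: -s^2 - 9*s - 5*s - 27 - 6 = -s^2 - 14*s - 33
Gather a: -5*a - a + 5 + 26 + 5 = 36 - 6*a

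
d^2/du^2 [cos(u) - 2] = -cos(u)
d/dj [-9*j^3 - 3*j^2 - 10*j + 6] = -27*j^2 - 6*j - 10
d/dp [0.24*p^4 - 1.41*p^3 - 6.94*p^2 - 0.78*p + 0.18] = 0.96*p^3 - 4.23*p^2 - 13.88*p - 0.78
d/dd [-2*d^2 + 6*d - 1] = 6 - 4*d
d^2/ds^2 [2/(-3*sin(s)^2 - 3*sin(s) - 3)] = 2*(4*sin(s)^3 + 3*sin(s)^2 - 9*sin(s) - 7)*sin(s)/(3*(sin(s)^2 + sin(s) + 1)^3)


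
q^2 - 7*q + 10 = (q - 5)*(q - 2)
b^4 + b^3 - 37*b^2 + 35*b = b*(b - 5)*(b - 1)*(b + 7)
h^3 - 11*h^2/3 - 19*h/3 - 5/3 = (h - 5)*(h + 1/3)*(h + 1)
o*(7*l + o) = 7*l*o + o^2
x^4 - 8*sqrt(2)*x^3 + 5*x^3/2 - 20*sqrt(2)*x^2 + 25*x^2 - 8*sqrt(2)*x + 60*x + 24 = (x + 1/2)*(x + 2)*(x - 6*sqrt(2))*(x - 2*sqrt(2))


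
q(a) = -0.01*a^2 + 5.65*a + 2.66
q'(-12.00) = 5.89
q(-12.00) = -66.58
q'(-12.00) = 5.89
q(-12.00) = -66.58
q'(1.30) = 5.62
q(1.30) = 9.99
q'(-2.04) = 5.69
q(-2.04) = -8.91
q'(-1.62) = 5.68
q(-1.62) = -6.52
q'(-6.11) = 5.77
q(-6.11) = -32.23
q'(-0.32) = 5.66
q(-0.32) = 0.85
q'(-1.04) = 5.67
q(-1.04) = -3.23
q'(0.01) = 5.65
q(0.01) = 2.72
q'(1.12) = 5.63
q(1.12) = 8.98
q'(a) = 5.65 - 0.02*a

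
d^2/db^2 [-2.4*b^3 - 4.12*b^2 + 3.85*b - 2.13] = -14.4*b - 8.24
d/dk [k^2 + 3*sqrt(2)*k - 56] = 2*k + 3*sqrt(2)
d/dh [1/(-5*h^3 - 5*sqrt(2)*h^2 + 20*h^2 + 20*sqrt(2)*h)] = (3*h^2 - 8*h + 2*sqrt(2)*h - 4*sqrt(2))/(5*h^2*(h^2 - 4*h + sqrt(2)*h - 4*sqrt(2))^2)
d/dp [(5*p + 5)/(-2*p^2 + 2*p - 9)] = 5*(2*p^2 + 4*p - 11)/(4*p^4 - 8*p^3 + 40*p^2 - 36*p + 81)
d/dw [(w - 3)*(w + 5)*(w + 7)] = 3*w^2 + 18*w - 1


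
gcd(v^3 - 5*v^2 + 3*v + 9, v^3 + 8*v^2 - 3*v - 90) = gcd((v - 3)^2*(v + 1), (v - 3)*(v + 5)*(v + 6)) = v - 3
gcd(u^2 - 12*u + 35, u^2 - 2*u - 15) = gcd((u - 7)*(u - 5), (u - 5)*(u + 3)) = u - 5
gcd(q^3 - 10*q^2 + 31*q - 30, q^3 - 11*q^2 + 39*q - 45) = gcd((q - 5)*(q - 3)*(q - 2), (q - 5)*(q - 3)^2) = q^2 - 8*q + 15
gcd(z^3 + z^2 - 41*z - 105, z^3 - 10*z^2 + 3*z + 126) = z^2 - 4*z - 21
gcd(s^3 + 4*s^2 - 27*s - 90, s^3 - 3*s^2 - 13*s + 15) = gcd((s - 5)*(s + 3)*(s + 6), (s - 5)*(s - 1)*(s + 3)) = s^2 - 2*s - 15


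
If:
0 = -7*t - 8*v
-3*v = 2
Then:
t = 16/21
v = -2/3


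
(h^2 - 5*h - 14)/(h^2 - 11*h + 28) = (h + 2)/(h - 4)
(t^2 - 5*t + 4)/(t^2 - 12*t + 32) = (t - 1)/(t - 8)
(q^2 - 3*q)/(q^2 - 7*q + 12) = q/(q - 4)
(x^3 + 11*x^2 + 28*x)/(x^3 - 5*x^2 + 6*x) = (x^2 + 11*x + 28)/(x^2 - 5*x + 6)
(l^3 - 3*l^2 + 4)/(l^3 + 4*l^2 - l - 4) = (l^2 - 4*l + 4)/(l^2 + 3*l - 4)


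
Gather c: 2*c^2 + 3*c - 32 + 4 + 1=2*c^2 + 3*c - 27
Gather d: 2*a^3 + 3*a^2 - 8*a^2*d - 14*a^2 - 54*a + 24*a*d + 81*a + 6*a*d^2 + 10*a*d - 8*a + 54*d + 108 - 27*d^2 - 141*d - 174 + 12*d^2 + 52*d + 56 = 2*a^3 - 11*a^2 + 19*a + d^2*(6*a - 15) + d*(-8*a^2 + 34*a - 35) - 10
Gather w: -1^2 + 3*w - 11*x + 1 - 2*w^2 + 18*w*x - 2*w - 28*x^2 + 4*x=-2*w^2 + w*(18*x + 1) - 28*x^2 - 7*x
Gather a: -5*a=-5*a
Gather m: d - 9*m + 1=d - 9*m + 1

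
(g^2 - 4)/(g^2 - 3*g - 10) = (g - 2)/(g - 5)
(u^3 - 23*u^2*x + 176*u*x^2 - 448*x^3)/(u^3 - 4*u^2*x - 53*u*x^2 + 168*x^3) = (-u^2 + 15*u*x - 56*x^2)/(-u^2 - 4*u*x + 21*x^2)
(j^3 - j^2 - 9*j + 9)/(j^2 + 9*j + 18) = (j^2 - 4*j + 3)/(j + 6)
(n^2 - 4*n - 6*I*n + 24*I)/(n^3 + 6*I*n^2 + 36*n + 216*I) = (n - 4)/(n^2 + 12*I*n - 36)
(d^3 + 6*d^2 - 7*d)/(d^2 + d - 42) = d*(d - 1)/(d - 6)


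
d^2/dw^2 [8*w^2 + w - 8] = 16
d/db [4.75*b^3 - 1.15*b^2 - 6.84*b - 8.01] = 14.25*b^2 - 2.3*b - 6.84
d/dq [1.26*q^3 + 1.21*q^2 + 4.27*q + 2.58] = 3.78*q^2 + 2.42*q + 4.27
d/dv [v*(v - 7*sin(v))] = -7*v*cos(v) + 2*v - 7*sin(v)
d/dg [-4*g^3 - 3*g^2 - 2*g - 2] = -12*g^2 - 6*g - 2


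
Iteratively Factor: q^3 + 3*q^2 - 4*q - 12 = (q - 2)*(q^2 + 5*q + 6) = (q - 2)*(q + 3)*(q + 2)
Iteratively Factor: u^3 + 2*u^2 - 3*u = (u + 3)*(u^2 - u) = u*(u + 3)*(u - 1)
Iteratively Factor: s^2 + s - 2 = (s - 1)*(s + 2)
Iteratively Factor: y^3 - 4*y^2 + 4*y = (y)*(y^2 - 4*y + 4) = y*(y - 2)*(y - 2)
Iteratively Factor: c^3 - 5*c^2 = (c)*(c^2 - 5*c) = c*(c - 5)*(c)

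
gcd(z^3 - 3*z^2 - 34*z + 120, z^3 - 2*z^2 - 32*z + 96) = z^2 + 2*z - 24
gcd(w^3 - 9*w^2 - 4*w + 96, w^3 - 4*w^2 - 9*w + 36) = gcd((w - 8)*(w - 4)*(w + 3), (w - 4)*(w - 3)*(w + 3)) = w^2 - w - 12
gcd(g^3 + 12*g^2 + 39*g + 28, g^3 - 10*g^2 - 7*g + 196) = g + 4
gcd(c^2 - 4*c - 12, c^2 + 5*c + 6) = c + 2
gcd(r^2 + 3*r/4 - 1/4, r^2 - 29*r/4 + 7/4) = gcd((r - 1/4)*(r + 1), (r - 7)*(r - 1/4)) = r - 1/4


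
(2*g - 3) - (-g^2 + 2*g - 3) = g^2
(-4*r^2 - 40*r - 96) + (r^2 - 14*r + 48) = -3*r^2 - 54*r - 48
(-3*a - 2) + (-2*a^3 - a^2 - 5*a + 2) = -2*a^3 - a^2 - 8*a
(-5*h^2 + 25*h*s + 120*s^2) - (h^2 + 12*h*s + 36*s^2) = -6*h^2 + 13*h*s + 84*s^2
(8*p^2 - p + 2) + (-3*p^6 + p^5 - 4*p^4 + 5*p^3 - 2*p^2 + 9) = -3*p^6 + p^5 - 4*p^4 + 5*p^3 + 6*p^2 - p + 11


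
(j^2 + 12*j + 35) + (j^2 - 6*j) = 2*j^2 + 6*j + 35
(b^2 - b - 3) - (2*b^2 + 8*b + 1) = -b^2 - 9*b - 4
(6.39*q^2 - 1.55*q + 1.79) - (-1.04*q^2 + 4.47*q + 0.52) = 7.43*q^2 - 6.02*q + 1.27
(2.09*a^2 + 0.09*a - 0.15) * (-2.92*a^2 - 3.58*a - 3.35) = -6.1028*a^4 - 7.745*a^3 - 6.8857*a^2 + 0.2355*a + 0.5025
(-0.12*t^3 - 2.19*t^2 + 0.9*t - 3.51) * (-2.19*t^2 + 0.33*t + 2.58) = 0.2628*t^5 + 4.7565*t^4 - 3.0033*t^3 + 2.3337*t^2 + 1.1637*t - 9.0558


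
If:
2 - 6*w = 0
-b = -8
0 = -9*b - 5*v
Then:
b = 8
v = -72/5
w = 1/3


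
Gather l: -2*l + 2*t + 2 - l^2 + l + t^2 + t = -l^2 - l + t^2 + 3*t + 2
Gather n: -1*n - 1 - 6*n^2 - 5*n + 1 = -6*n^2 - 6*n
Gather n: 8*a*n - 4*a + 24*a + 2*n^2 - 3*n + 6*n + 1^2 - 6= 20*a + 2*n^2 + n*(8*a + 3) - 5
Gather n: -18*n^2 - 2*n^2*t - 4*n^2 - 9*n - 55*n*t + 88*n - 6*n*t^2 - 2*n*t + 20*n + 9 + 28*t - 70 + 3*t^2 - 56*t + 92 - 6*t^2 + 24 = n^2*(-2*t - 22) + n*(-6*t^2 - 57*t + 99) - 3*t^2 - 28*t + 55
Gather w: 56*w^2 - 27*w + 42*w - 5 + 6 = 56*w^2 + 15*w + 1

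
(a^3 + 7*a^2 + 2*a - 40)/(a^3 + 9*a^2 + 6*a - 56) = (a + 5)/(a + 7)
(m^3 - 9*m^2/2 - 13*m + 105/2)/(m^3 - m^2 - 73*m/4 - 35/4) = 2*(m - 3)/(2*m + 1)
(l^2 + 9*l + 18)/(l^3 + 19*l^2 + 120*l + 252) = (l + 3)/(l^2 + 13*l + 42)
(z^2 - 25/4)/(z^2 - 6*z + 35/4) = (2*z + 5)/(2*z - 7)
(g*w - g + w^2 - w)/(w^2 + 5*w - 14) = (g*w - g + w^2 - w)/(w^2 + 5*w - 14)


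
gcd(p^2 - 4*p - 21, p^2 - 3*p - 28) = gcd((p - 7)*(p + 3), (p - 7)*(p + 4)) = p - 7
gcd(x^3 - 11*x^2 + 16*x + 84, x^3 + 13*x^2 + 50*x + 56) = x + 2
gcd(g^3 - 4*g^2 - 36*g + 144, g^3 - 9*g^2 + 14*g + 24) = g^2 - 10*g + 24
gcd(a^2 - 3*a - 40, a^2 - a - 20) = 1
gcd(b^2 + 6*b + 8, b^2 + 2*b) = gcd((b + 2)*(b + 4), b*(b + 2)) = b + 2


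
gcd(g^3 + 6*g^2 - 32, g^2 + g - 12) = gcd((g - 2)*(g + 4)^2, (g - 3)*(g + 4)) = g + 4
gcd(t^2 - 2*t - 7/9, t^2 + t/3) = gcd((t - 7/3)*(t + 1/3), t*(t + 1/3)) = t + 1/3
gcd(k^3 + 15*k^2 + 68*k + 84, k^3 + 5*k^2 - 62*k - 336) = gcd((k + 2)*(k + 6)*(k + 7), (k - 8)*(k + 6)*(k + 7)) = k^2 + 13*k + 42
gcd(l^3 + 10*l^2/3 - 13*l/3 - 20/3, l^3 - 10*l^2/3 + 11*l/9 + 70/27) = l - 5/3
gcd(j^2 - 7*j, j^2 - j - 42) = j - 7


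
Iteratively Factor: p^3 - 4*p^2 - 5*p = (p)*(p^2 - 4*p - 5) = p*(p + 1)*(p - 5)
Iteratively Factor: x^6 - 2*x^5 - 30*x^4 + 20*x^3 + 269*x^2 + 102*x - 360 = (x - 1)*(x^5 - x^4 - 31*x^3 - 11*x^2 + 258*x + 360) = (x - 1)*(x + 3)*(x^4 - 4*x^3 - 19*x^2 + 46*x + 120) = (x - 4)*(x - 1)*(x + 3)*(x^3 - 19*x - 30) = (x - 5)*(x - 4)*(x - 1)*(x + 3)*(x^2 + 5*x + 6) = (x - 5)*(x - 4)*(x - 1)*(x + 2)*(x + 3)*(x + 3)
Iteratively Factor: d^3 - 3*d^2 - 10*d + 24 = (d - 2)*(d^2 - d - 12) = (d - 2)*(d + 3)*(d - 4)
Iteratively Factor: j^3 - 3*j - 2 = (j - 2)*(j^2 + 2*j + 1) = (j - 2)*(j + 1)*(j + 1)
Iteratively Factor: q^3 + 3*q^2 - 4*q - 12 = (q + 2)*(q^2 + q - 6) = (q - 2)*(q + 2)*(q + 3)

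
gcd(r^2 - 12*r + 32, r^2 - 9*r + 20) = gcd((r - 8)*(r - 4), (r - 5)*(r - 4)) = r - 4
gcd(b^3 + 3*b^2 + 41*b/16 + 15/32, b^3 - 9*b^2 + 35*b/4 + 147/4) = b + 3/2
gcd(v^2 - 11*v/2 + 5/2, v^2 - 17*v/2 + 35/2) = v - 5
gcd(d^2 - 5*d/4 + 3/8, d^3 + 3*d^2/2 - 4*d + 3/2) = d - 1/2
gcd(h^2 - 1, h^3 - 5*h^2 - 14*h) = 1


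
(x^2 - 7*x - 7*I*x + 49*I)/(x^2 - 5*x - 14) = (x - 7*I)/(x + 2)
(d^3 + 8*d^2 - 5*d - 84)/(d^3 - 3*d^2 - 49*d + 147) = (d + 4)/(d - 7)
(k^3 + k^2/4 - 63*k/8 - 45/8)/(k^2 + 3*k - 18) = (8*k^2 + 26*k + 15)/(8*(k + 6))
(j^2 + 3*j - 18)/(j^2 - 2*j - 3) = (j + 6)/(j + 1)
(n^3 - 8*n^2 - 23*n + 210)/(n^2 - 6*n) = n - 2 - 35/n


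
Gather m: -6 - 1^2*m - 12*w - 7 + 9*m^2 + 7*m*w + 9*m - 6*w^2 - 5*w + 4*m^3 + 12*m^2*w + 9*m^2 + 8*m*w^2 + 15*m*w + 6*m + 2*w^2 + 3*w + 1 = 4*m^3 + m^2*(12*w + 18) + m*(8*w^2 + 22*w + 14) - 4*w^2 - 14*w - 12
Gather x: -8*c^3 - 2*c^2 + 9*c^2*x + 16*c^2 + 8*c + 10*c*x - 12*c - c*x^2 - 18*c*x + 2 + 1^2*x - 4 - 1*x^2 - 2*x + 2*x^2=-8*c^3 + 14*c^2 - 4*c + x^2*(1 - c) + x*(9*c^2 - 8*c - 1) - 2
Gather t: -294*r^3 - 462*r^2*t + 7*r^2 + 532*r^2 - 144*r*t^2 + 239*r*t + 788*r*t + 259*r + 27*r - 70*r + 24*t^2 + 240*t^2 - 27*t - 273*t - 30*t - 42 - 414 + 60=-294*r^3 + 539*r^2 + 216*r + t^2*(264 - 144*r) + t*(-462*r^2 + 1027*r - 330) - 396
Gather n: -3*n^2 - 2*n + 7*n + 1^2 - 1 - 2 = -3*n^2 + 5*n - 2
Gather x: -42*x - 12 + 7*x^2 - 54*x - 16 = 7*x^2 - 96*x - 28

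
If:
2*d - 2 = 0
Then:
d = 1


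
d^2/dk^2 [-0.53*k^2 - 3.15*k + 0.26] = -1.06000000000000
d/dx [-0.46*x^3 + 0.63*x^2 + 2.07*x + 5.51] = -1.38*x^2 + 1.26*x + 2.07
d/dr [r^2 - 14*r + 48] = 2*r - 14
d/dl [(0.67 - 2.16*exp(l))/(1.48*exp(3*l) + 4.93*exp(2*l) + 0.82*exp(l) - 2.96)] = (6.3936*exp(3*l) + 7.674*exp(2*l) - 6.6062*exp(l) + 5.8442)*exp(l)/(2.1904*exp(6*l) + 14.5928*exp(5*l) + 26.7321*exp(4*l) - 0.676400000000001*exp(3*l) - 28.5132*exp(2*l) - 4.8544*exp(l) + 8.7616)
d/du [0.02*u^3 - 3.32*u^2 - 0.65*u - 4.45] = 0.06*u^2 - 6.64*u - 0.65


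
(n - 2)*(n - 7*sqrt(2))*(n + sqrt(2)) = n^3 - 6*sqrt(2)*n^2 - 2*n^2 - 14*n + 12*sqrt(2)*n + 28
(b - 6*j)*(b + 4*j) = b^2 - 2*b*j - 24*j^2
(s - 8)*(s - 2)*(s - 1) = s^3 - 11*s^2 + 26*s - 16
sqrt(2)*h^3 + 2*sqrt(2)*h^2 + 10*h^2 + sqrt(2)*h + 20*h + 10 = (h + 1)*(h + 5*sqrt(2))*(sqrt(2)*h + sqrt(2))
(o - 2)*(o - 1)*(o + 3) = o^3 - 7*o + 6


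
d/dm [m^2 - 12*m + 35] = 2*m - 12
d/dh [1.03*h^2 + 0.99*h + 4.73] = 2.06*h + 0.99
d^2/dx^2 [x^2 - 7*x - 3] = 2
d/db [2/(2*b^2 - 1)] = -8*b/(2*b^2 - 1)^2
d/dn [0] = 0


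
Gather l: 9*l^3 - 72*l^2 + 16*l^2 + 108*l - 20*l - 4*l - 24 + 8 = 9*l^3 - 56*l^2 + 84*l - 16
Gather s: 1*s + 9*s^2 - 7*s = 9*s^2 - 6*s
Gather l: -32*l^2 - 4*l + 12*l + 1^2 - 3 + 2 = -32*l^2 + 8*l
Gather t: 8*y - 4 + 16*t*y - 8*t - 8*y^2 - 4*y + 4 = t*(16*y - 8) - 8*y^2 + 4*y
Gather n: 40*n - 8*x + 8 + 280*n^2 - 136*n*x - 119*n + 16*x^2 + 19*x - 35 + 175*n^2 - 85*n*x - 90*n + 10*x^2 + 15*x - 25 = 455*n^2 + n*(-221*x - 169) + 26*x^2 + 26*x - 52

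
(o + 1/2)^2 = o^2 + o + 1/4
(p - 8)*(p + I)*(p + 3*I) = p^3 - 8*p^2 + 4*I*p^2 - 3*p - 32*I*p + 24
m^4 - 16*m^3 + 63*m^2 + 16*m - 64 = (m - 8)^2*(m - 1)*(m + 1)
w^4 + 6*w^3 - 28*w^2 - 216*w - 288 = (w - 6)*(w + 2)*(w + 4)*(w + 6)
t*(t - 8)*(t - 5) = t^3 - 13*t^2 + 40*t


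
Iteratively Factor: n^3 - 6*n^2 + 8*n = (n)*(n^2 - 6*n + 8) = n*(n - 2)*(n - 4)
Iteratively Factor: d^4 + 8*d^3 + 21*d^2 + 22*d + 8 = (d + 2)*(d^3 + 6*d^2 + 9*d + 4) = (d + 1)*(d + 2)*(d^2 + 5*d + 4) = (d + 1)*(d + 2)*(d + 4)*(d + 1)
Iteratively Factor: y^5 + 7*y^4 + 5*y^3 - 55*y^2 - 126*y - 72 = (y + 4)*(y^4 + 3*y^3 - 7*y^2 - 27*y - 18) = (y + 1)*(y + 4)*(y^3 + 2*y^2 - 9*y - 18) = (y + 1)*(y + 2)*(y + 4)*(y^2 - 9) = (y - 3)*(y + 1)*(y + 2)*(y + 4)*(y + 3)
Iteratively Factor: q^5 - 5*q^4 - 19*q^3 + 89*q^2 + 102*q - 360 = (q - 5)*(q^4 - 19*q^2 - 6*q + 72) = (q - 5)*(q + 3)*(q^3 - 3*q^2 - 10*q + 24) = (q - 5)*(q + 3)^2*(q^2 - 6*q + 8) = (q - 5)*(q - 4)*(q + 3)^2*(q - 2)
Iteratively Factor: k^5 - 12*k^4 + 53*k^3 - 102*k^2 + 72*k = (k - 3)*(k^4 - 9*k^3 + 26*k^2 - 24*k) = (k - 3)^2*(k^3 - 6*k^2 + 8*k) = (k - 4)*(k - 3)^2*(k^2 - 2*k) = k*(k - 4)*(k - 3)^2*(k - 2)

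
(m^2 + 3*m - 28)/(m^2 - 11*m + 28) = (m + 7)/(m - 7)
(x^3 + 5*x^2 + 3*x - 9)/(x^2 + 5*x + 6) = (x^2 + 2*x - 3)/(x + 2)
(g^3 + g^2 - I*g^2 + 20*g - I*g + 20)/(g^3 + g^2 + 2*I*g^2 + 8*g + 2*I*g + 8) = (g - 5*I)/(g - 2*I)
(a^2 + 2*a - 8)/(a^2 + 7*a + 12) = (a - 2)/(a + 3)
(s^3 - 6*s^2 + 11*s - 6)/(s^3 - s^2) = 1 - 5/s + 6/s^2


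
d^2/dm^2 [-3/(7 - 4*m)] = 96/(4*m - 7)^3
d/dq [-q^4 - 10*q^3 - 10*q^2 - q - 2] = -4*q^3 - 30*q^2 - 20*q - 1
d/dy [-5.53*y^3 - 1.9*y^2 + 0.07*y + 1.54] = -16.59*y^2 - 3.8*y + 0.07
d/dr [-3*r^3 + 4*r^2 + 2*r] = -9*r^2 + 8*r + 2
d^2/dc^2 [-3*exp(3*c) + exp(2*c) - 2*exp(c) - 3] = (-27*exp(2*c) + 4*exp(c) - 2)*exp(c)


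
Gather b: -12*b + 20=20 - 12*b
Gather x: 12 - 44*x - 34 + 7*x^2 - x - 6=7*x^2 - 45*x - 28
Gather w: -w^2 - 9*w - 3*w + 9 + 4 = -w^2 - 12*w + 13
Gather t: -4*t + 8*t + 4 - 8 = 4*t - 4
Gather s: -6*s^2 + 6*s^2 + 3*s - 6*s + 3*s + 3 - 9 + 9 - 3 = 0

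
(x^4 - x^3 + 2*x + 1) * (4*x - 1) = 4*x^5 - 5*x^4 + x^3 + 8*x^2 + 2*x - 1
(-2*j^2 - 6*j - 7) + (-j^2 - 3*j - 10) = -3*j^2 - 9*j - 17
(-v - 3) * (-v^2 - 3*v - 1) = v^3 + 6*v^2 + 10*v + 3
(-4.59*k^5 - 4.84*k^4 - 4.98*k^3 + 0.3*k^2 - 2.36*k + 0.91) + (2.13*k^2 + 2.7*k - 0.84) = -4.59*k^5 - 4.84*k^4 - 4.98*k^3 + 2.43*k^2 + 0.34*k + 0.0700000000000001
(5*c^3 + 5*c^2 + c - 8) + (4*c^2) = 5*c^3 + 9*c^2 + c - 8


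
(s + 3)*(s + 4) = s^2 + 7*s + 12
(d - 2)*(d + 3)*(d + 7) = d^3 + 8*d^2 + d - 42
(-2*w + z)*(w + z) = -2*w^2 - w*z + z^2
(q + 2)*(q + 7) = q^2 + 9*q + 14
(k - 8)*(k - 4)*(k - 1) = k^3 - 13*k^2 + 44*k - 32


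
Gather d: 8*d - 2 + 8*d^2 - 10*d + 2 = 8*d^2 - 2*d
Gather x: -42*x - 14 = -42*x - 14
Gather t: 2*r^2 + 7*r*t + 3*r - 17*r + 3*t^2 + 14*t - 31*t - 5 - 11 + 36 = 2*r^2 - 14*r + 3*t^2 + t*(7*r - 17) + 20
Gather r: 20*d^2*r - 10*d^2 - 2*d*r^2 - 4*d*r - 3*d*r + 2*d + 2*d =-10*d^2 - 2*d*r^2 + 4*d + r*(20*d^2 - 7*d)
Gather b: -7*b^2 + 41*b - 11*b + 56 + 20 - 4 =-7*b^2 + 30*b + 72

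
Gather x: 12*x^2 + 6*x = 12*x^2 + 6*x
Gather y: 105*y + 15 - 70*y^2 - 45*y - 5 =-70*y^2 + 60*y + 10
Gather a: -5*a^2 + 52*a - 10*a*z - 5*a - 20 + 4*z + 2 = -5*a^2 + a*(47 - 10*z) + 4*z - 18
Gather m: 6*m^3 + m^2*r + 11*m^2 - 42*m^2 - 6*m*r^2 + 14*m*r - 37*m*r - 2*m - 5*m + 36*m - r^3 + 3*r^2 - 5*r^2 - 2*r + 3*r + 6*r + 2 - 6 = 6*m^3 + m^2*(r - 31) + m*(-6*r^2 - 23*r + 29) - r^3 - 2*r^2 + 7*r - 4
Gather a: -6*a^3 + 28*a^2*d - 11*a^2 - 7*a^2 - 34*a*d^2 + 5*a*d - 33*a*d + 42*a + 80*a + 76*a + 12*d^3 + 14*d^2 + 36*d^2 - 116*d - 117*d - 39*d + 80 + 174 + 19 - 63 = -6*a^3 + a^2*(28*d - 18) + a*(-34*d^2 - 28*d + 198) + 12*d^3 + 50*d^2 - 272*d + 210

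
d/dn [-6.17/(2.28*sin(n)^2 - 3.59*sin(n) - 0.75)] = (28.1352*sin(n) - 22.1503)*cos(n)/(-2.28*sin(n)^2 + 3.59*sin(n) + 0.75)^2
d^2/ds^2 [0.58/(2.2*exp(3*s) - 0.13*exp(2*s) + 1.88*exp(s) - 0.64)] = ((-11.484*exp(2*s) + 0.3016*exp(s) - 1.0904)*(2.2*exp(3*s) - 0.13*exp(2*s) + 1.88*exp(s) - 0.64) + 0.58*(6.6*exp(2*s) - 0.26*exp(s) + 1.88)*(13.2*exp(2*s) - 0.52*exp(s) + 3.76)*exp(s))*exp(s)/(2.2*exp(3*s) - 0.13*exp(2*s) + 1.88*exp(s) - 0.64)^3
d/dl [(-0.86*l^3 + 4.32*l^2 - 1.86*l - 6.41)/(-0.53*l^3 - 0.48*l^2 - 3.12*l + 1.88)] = (2.22044604925031e-16*l^5 + 2.7024*l^4 + 3.3948*l^3 - 29.4135*l^2 + 10.0896*l - 23.496)/(0.2809*l^6 + 0.5088*l^5 + 3.5376*l^4 + 1.0024*l^3 + 7.9296*l^2 - 11.7312*l + 3.5344)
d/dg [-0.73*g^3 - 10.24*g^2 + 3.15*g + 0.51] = -2.19*g^2 - 20.48*g + 3.15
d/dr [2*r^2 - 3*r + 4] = 4*r - 3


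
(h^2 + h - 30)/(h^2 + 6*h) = (h - 5)/h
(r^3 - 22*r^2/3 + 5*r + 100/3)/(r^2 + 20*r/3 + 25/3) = (r^2 - 9*r + 20)/(r + 5)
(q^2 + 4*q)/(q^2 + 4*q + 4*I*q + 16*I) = q/(q + 4*I)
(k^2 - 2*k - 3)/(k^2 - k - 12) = (-k^2 + 2*k + 3)/(-k^2 + k + 12)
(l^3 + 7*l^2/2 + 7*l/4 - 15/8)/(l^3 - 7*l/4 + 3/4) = (l + 5/2)/(l - 1)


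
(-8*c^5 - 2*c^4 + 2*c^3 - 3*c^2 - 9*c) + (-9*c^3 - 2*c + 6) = -8*c^5 - 2*c^4 - 7*c^3 - 3*c^2 - 11*c + 6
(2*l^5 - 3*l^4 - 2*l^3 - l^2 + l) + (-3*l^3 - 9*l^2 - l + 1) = 2*l^5 - 3*l^4 - 5*l^3 - 10*l^2 + 1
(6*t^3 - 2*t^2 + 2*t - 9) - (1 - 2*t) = 6*t^3 - 2*t^2 + 4*t - 10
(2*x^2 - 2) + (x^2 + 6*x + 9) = 3*x^2 + 6*x + 7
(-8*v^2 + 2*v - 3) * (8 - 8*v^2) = 64*v^4 - 16*v^3 - 40*v^2 + 16*v - 24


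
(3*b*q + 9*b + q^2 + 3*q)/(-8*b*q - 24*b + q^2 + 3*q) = (3*b + q)/(-8*b + q)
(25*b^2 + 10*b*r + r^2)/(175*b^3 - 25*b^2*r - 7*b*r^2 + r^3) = (5*b + r)/(35*b^2 - 12*b*r + r^2)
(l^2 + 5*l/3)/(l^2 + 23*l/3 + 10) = l/(l + 6)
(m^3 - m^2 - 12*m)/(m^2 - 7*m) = (m^2 - m - 12)/(m - 7)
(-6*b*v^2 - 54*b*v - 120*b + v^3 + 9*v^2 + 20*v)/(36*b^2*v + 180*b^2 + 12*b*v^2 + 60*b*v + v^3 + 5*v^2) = (-6*b*v - 24*b + v^2 + 4*v)/(36*b^2 + 12*b*v + v^2)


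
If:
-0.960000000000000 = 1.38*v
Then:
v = -0.70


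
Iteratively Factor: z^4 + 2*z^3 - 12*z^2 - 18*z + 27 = (z + 3)*(z^3 - z^2 - 9*z + 9) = (z - 1)*(z + 3)*(z^2 - 9) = (z - 1)*(z + 3)^2*(z - 3)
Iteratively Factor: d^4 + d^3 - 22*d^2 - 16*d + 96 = (d - 2)*(d^3 + 3*d^2 - 16*d - 48) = (d - 4)*(d - 2)*(d^2 + 7*d + 12) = (d - 4)*(d - 2)*(d + 3)*(d + 4)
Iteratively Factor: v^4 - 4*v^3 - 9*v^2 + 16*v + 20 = (v - 5)*(v^3 + v^2 - 4*v - 4) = (v - 5)*(v + 2)*(v^2 - v - 2) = (v - 5)*(v + 1)*(v + 2)*(v - 2)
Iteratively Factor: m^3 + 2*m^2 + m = (m)*(m^2 + 2*m + 1) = m*(m + 1)*(m + 1)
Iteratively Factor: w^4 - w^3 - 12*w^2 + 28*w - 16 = (w - 2)*(w^3 + w^2 - 10*w + 8) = (w - 2)^2*(w^2 + 3*w - 4) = (w - 2)^2*(w - 1)*(w + 4)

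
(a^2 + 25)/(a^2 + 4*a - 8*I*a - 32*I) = (a^2 + 25)/(a^2 + a*(4 - 8*I) - 32*I)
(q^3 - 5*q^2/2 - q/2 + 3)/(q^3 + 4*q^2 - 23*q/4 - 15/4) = 2*(q^2 - q - 2)/(2*q^2 + 11*q + 5)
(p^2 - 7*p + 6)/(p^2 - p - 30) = (p - 1)/(p + 5)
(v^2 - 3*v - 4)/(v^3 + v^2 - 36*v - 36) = (v - 4)/(v^2 - 36)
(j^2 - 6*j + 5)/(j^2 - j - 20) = (j - 1)/(j + 4)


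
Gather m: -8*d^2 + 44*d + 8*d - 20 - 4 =-8*d^2 + 52*d - 24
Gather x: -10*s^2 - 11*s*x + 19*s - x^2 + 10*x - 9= -10*s^2 + 19*s - x^2 + x*(10 - 11*s) - 9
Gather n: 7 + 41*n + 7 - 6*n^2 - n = -6*n^2 + 40*n + 14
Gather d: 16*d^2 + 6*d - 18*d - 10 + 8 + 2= 16*d^2 - 12*d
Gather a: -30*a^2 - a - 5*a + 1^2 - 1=-30*a^2 - 6*a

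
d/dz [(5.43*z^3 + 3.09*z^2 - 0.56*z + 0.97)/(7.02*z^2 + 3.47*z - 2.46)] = (38.1186*z^4 + 37.6842*z^3 - 25.4199*z^2 - 28.8216*z - 1.9883)/(49.2804*z^4 + 48.7188*z^3 - 22.4975*z^2 - 17.0724*z + 6.0516)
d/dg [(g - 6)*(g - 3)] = 2*g - 9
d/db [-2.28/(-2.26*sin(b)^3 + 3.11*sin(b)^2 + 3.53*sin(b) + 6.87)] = (-15.4584*sin(b)^2 + 14.1816*sin(b) + 8.0484)*cos(b)/(-2.26*sin(b)^3 + 3.11*sin(b)^2 + 3.53*sin(b) + 6.87)^2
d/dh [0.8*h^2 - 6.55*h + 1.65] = 1.6*h - 6.55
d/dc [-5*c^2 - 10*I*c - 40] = -10*c - 10*I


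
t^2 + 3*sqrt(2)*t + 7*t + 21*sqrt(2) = (t + 7)*(t + 3*sqrt(2))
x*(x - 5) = x^2 - 5*x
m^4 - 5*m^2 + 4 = (m - 2)*(m - 1)*(m + 1)*(m + 2)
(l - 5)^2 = l^2 - 10*l + 25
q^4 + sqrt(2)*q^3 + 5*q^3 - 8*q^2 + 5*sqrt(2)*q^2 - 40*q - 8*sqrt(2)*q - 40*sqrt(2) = (q + 5)*(q - 2*sqrt(2))*(q + sqrt(2))*(q + 2*sqrt(2))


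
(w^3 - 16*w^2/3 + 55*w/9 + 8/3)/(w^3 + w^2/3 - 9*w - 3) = (w - 8/3)/(w + 3)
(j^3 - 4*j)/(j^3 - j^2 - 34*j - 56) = j*(j - 2)/(j^2 - 3*j - 28)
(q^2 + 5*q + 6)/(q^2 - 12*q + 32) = (q^2 + 5*q + 6)/(q^2 - 12*q + 32)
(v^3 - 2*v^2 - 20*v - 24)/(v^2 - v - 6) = (v^2 - 4*v - 12)/(v - 3)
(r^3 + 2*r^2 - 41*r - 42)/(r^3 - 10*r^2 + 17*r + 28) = (r^2 + r - 42)/(r^2 - 11*r + 28)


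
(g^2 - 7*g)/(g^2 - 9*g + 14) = g/(g - 2)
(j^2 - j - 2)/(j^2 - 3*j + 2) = (j + 1)/(j - 1)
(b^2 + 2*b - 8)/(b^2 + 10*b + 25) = (b^2 + 2*b - 8)/(b^2 + 10*b + 25)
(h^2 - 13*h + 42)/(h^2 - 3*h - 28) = (h - 6)/(h + 4)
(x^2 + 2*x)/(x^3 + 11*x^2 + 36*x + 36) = x/(x^2 + 9*x + 18)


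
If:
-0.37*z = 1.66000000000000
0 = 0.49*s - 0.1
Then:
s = 0.20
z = -4.49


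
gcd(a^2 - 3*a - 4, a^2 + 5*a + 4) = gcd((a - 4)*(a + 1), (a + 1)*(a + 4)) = a + 1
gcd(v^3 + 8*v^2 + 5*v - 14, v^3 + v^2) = 1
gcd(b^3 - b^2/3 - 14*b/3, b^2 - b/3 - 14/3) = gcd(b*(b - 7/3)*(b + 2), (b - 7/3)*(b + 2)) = b^2 - b/3 - 14/3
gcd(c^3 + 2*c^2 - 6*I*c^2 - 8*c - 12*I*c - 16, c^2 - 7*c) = 1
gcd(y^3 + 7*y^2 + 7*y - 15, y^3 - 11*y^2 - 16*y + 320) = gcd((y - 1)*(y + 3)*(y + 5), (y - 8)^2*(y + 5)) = y + 5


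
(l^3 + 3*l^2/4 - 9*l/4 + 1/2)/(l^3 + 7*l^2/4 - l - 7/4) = (4*l^2 + 7*l - 2)/(4*l^2 + 11*l + 7)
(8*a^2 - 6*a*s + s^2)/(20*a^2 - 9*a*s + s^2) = (-2*a + s)/(-5*a + s)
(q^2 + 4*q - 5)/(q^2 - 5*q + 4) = (q + 5)/(q - 4)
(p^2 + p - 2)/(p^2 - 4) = (p - 1)/(p - 2)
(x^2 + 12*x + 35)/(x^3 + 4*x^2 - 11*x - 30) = (x + 7)/(x^2 - x - 6)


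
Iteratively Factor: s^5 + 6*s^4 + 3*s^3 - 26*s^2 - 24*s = (s + 4)*(s^4 + 2*s^3 - 5*s^2 - 6*s) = s*(s + 4)*(s^3 + 2*s^2 - 5*s - 6) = s*(s + 3)*(s + 4)*(s^2 - s - 2) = s*(s + 1)*(s + 3)*(s + 4)*(s - 2)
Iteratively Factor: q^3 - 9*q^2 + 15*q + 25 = (q + 1)*(q^2 - 10*q + 25) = (q - 5)*(q + 1)*(q - 5)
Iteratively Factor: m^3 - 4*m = (m + 2)*(m^2 - 2*m) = m*(m + 2)*(m - 2)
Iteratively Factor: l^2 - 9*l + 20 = (l - 4)*(l - 5)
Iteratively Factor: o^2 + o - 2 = (o - 1)*(o + 2)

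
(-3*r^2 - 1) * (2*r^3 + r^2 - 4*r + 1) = -6*r^5 - 3*r^4 + 10*r^3 - 4*r^2 + 4*r - 1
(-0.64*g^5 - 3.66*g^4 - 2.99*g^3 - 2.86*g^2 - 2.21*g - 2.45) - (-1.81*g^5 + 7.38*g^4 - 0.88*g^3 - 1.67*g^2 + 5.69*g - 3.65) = 1.17*g^5 - 11.04*g^4 - 2.11*g^3 - 1.19*g^2 - 7.9*g + 1.2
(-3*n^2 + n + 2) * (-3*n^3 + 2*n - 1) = 9*n^5 - 3*n^4 - 12*n^3 + 5*n^2 + 3*n - 2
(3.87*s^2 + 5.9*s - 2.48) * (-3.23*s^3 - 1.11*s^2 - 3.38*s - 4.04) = -12.5001*s^5 - 23.3527*s^4 - 11.6192*s^3 - 32.824*s^2 - 15.4536*s + 10.0192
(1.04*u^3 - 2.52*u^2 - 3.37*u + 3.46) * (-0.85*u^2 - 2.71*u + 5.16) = -0.884*u^5 - 0.6764*u^4 + 15.0601*u^3 - 6.8115*u^2 - 26.7658*u + 17.8536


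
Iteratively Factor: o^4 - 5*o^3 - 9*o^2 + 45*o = (o - 5)*(o^3 - 9*o) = o*(o - 5)*(o^2 - 9) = o*(o - 5)*(o + 3)*(o - 3)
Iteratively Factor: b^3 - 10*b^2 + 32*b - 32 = (b - 2)*(b^2 - 8*b + 16) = (b - 4)*(b - 2)*(b - 4)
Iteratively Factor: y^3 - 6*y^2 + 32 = (y - 4)*(y^2 - 2*y - 8) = (y - 4)^2*(y + 2)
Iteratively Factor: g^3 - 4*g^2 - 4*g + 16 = (g + 2)*(g^2 - 6*g + 8) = (g - 4)*(g + 2)*(g - 2)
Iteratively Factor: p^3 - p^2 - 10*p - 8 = (p + 2)*(p^2 - 3*p - 4) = (p - 4)*(p + 2)*(p + 1)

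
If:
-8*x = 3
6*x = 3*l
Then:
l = -3/4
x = -3/8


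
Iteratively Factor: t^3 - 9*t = (t - 3)*(t^2 + 3*t) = (t - 3)*(t + 3)*(t)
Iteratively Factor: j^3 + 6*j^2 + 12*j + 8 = (j + 2)*(j^2 + 4*j + 4) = (j + 2)^2*(j + 2)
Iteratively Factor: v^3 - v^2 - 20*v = (v)*(v^2 - v - 20) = v*(v - 5)*(v + 4)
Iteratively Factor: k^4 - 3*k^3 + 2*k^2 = (k)*(k^3 - 3*k^2 + 2*k) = k^2*(k^2 - 3*k + 2) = k^2*(k - 2)*(k - 1)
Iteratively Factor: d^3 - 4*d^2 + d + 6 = (d - 2)*(d^2 - 2*d - 3) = (d - 3)*(d - 2)*(d + 1)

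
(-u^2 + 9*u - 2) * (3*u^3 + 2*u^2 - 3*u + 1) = -3*u^5 + 25*u^4 + 15*u^3 - 32*u^2 + 15*u - 2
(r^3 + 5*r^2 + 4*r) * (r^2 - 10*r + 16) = r^5 - 5*r^4 - 30*r^3 + 40*r^2 + 64*r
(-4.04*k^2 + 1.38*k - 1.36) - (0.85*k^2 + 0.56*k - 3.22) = -4.89*k^2 + 0.82*k + 1.86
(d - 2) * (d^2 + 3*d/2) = d^3 - d^2/2 - 3*d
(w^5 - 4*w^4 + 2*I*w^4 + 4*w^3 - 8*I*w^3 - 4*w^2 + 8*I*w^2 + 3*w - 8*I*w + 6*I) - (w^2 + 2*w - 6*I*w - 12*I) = w^5 - 4*w^4 + 2*I*w^4 + 4*w^3 - 8*I*w^3 - 5*w^2 + 8*I*w^2 + w - 2*I*w + 18*I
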